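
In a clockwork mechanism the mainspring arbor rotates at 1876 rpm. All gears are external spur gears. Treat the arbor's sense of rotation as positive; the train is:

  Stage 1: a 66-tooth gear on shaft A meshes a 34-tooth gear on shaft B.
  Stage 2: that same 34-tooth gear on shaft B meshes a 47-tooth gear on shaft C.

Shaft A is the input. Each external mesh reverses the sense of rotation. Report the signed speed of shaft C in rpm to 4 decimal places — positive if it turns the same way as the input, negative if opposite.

+2634.3830 rpm (same as input, |ω| = 2634.3830 rpm)

Stage 1 [66T→34T]: ω = 1876.0000×66/34 = 3641.6471 rpm, dir flips to −; running = −3641.6471
Stage 2 [34T→47T]: ω = 3641.6471×34/47 = 2634.3830 rpm, dir flips to +; running = +2634.3830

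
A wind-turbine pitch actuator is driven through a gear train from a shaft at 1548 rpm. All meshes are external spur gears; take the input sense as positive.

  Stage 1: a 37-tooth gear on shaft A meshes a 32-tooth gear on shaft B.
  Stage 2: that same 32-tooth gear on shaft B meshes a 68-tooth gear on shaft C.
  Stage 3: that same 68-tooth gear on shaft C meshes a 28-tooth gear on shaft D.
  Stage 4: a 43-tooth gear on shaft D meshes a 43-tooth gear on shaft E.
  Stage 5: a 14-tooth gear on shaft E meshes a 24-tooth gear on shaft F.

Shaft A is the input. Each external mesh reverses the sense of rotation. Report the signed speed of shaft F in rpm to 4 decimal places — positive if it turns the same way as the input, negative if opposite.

-1193.2500 rpm (opposite to input, |ω| = 1193.2500 rpm)

Stage 1 [37T→32T]: ω = 1548.0000×37/32 = 1789.8750 rpm, dir flips to −; running = −1789.8750
Stage 2 [32T→68T]: ω = 1789.8750×32/68 = 842.2941 rpm, dir flips to +; running = +842.2941
Stage 3 [68T→28T]: ω = 842.2941×68/28 = 2045.5714 rpm, dir flips to −; running = −2045.5714
Stage 4 [43T→43T]: ω = 2045.5714×43/43 = 2045.5714 rpm, dir flips to +; running = +2045.5714
Stage 5 [14T→24T]: ω = 2045.5714×14/24 = 1193.2500 rpm, dir flips to −; running = −1193.2500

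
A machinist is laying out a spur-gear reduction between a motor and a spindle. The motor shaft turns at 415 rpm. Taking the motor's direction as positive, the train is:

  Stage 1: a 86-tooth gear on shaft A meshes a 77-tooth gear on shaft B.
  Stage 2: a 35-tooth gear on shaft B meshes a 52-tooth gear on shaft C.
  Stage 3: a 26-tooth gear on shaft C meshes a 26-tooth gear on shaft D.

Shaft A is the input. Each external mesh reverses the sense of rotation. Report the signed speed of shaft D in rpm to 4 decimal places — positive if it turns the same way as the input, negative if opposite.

-311.9755 rpm (opposite to input, |ω| = 311.9755 rpm)

Stage 1 [86T→77T]: ω = 415.0000×86/77 = 463.5065 rpm, dir flips to −; running = −463.5065
Stage 2 [35T→52T]: ω = 463.5065×35/52 = 311.9755 rpm, dir flips to +; running = +311.9755
Stage 3 [26T→26T]: ω = 311.9755×26/26 = 311.9755 rpm, dir flips to −; running = −311.9755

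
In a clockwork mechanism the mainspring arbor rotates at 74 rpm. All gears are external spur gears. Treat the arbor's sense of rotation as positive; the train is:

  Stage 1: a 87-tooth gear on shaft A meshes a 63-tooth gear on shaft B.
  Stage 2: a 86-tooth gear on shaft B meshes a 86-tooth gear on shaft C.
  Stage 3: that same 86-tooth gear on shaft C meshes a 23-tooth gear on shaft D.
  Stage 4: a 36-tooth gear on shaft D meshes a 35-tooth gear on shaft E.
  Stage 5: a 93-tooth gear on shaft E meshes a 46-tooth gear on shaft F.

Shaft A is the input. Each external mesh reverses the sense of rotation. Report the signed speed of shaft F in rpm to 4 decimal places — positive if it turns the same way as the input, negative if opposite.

Stage 1 [87T→63T]: ω = 74.0000×87/63 = 102.1905 rpm, dir flips to −; running = −102.1905
Stage 2 [86T→86T]: ω = 102.1905×86/86 = 102.1905 rpm, dir flips to +; running = +102.1905
Stage 3 [86T→23T]: ω = 102.1905×86/23 = 382.1035 rpm, dir flips to −; running = −382.1035
Stage 4 [36T→35T]: ω = 382.1035×36/35 = 393.0208 rpm, dir flips to +; running = +393.0208
Stage 5 [93T→46T]: ω = 393.0208×93/46 = 794.5855 rpm, dir flips to −; running = −794.5855

-794.5855 rpm (opposite to input, |ω| = 794.5855 rpm)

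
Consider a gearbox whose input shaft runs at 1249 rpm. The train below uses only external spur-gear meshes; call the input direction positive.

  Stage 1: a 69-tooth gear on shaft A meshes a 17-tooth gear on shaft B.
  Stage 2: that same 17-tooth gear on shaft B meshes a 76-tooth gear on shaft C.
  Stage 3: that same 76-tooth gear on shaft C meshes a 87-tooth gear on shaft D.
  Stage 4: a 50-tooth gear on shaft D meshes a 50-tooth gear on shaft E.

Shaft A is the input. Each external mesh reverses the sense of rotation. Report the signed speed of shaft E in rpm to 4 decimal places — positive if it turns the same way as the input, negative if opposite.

+990.5862 rpm (same as input, |ω| = 990.5862 rpm)

Stage 1 [69T→17T]: ω = 1249.0000×69/17 = 5069.4706 rpm, dir flips to −; running = −5069.4706
Stage 2 [17T→76T]: ω = 5069.4706×17/76 = 1133.9605 rpm, dir flips to +; running = +1133.9605
Stage 3 [76T→87T]: ω = 1133.9605×76/87 = 990.5862 rpm, dir flips to −; running = −990.5862
Stage 4 [50T→50T]: ω = 990.5862×50/50 = 990.5862 rpm, dir flips to +; running = +990.5862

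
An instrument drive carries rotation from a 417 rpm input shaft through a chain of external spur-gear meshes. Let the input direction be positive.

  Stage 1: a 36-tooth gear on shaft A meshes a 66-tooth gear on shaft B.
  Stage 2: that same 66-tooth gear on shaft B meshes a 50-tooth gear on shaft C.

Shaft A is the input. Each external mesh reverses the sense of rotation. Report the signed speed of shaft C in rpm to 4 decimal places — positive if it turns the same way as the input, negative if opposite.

+300.2400 rpm (same as input, |ω| = 300.2400 rpm)

Stage 1 [36T→66T]: ω = 417.0000×36/66 = 227.4545 rpm, dir flips to −; running = −227.4545
Stage 2 [66T→50T]: ω = 227.4545×66/50 = 300.2400 rpm, dir flips to +; running = +300.2400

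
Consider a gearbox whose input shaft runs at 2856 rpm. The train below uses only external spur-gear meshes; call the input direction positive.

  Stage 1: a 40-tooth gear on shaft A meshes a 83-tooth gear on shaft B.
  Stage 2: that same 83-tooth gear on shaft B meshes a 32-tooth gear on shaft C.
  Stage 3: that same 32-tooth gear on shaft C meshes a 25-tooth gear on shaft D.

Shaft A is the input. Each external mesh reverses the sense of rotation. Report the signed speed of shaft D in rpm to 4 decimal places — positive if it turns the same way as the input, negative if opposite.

-4569.6000 rpm (opposite to input, |ω| = 4569.6000 rpm)

Stage 1 [40T→83T]: ω = 2856.0000×40/83 = 1376.3855 rpm, dir flips to −; running = −1376.3855
Stage 2 [83T→32T]: ω = 1376.3855×83/32 = 3570.0000 rpm, dir flips to +; running = +3570.0000
Stage 3 [32T→25T]: ω = 3570.0000×32/25 = 4569.6000 rpm, dir flips to −; running = −4569.6000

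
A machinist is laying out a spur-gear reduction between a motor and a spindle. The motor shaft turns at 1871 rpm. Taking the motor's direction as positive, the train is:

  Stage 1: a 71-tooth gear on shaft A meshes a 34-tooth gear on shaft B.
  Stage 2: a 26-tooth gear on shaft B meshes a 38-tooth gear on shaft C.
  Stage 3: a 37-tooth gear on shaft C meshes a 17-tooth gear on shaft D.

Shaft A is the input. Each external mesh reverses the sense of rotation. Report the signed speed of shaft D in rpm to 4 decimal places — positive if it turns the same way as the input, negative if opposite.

Stage 1 [71T→34T]: ω = 1871.0000×71/34 = 3907.0882 rpm, dir flips to −; running = −3907.0882
Stage 2 [26T→38T]: ω = 3907.0882×26/38 = 2673.2709 rpm, dir flips to +; running = +2673.2709
Stage 3 [37T→17T]: ω = 2673.2709×37/17 = 5818.2955 rpm, dir flips to −; running = −5818.2955

-5818.2955 rpm (opposite to input, |ω| = 5818.2955 rpm)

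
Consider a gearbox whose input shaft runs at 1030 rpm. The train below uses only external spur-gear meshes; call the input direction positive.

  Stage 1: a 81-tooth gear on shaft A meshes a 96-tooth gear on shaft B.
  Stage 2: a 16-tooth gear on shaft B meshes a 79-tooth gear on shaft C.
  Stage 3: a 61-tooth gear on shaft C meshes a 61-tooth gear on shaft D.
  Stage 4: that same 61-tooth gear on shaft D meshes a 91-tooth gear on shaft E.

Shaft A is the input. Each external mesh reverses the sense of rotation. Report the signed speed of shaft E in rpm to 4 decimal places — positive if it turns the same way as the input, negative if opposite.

+117.9865 rpm (same as input, |ω| = 117.9865 rpm)

Stage 1 [81T→96T]: ω = 1030.0000×81/96 = 869.0625 rpm, dir flips to −; running = −869.0625
Stage 2 [16T→79T]: ω = 869.0625×16/79 = 176.0127 rpm, dir flips to +; running = +176.0127
Stage 3 [61T→61T]: ω = 176.0127×61/61 = 176.0127 rpm, dir flips to −; running = −176.0127
Stage 4 [61T→91T]: ω = 176.0127×61/91 = 117.9865 rpm, dir flips to +; running = +117.9865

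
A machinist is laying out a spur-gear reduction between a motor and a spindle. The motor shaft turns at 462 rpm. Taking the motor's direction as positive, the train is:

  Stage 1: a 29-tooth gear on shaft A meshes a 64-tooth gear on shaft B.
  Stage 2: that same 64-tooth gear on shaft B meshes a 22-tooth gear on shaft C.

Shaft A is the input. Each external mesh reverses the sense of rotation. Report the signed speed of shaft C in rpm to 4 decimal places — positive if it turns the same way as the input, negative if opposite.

Stage 1 [29T→64T]: ω = 462.0000×29/64 = 209.3438 rpm, dir flips to −; running = −209.3438
Stage 2 [64T→22T]: ω = 209.3438×64/22 = 609.0000 rpm, dir flips to +; running = +609.0000

+609.0000 rpm (same as input, |ω| = 609.0000 rpm)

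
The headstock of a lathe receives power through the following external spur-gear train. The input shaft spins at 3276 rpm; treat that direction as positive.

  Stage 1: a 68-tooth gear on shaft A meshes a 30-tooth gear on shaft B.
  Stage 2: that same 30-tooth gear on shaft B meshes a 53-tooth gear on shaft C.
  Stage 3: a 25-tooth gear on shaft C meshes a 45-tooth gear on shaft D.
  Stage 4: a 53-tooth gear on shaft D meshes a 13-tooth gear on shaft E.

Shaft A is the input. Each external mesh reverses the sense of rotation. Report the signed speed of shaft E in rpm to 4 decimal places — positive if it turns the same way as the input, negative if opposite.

+9520.0000 rpm (same as input, |ω| = 9520.0000 rpm)

Stage 1 [68T→30T]: ω = 3276.0000×68/30 = 7425.6000 rpm, dir flips to −; running = −7425.6000
Stage 2 [30T→53T]: ω = 7425.6000×30/53 = 4203.1698 rpm, dir flips to +; running = +4203.1698
Stage 3 [25T→45T]: ω = 4203.1698×25/45 = 2335.0943 rpm, dir flips to −; running = −2335.0943
Stage 4 [53T→13T]: ω = 2335.0943×53/13 = 9520.0000 rpm, dir flips to +; running = +9520.0000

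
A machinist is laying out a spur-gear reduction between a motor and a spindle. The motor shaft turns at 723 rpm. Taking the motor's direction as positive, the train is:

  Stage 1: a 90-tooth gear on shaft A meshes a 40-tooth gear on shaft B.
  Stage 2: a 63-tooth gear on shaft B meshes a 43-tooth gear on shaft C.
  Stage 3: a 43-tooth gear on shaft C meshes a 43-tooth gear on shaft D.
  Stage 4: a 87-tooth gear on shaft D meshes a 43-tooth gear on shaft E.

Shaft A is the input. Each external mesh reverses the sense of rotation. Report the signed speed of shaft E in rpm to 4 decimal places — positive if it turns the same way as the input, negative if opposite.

Stage 1 [90T→40T]: ω = 723.0000×90/40 = 1626.7500 rpm, dir flips to −; running = −1626.7500
Stage 2 [63T→43T]: ω = 1626.7500×63/43 = 2383.3779 rpm, dir flips to +; running = +2383.3779
Stage 3 [43T→43T]: ω = 2383.3779×43/43 = 2383.3779 rpm, dir flips to −; running = −2383.3779
Stage 4 [87T→43T]: ω = 2383.3779×87/43 = 4822.1832 rpm, dir flips to +; running = +4822.1832

+4822.1832 rpm (same as input, |ω| = 4822.1832 rpm)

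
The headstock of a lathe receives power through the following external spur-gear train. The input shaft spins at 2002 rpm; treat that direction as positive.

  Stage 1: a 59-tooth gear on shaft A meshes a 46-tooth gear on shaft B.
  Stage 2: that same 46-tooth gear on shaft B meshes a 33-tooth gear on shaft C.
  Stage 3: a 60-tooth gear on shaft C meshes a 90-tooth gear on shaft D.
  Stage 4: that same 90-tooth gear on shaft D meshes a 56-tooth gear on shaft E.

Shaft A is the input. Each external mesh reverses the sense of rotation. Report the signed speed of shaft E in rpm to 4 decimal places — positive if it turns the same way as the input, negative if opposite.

Stage 1 [59T→46T]: ω = 2002.0000×59/46 = 2567.7826 rpm, dir flips to −; running = −2567.7826
Stage 2 [46T→33T]: ω = 2567.7826×46/33 = 3579.3333 rpm, dir flips to +; running = +3579.3333
Stage 3 [60T→90T]: ω = 3579.3333×60/90 = 2386.2222 rpm, dir flips to −; running = −2386.2222
Stage 4 [90T→56T]: ω = 2386.2222×90/56 = 3835.0000 rpm, dir flips to +; running = +3835.0000

+3835.0000 rpm (same as input, |ω| = 3835.0000 rpm)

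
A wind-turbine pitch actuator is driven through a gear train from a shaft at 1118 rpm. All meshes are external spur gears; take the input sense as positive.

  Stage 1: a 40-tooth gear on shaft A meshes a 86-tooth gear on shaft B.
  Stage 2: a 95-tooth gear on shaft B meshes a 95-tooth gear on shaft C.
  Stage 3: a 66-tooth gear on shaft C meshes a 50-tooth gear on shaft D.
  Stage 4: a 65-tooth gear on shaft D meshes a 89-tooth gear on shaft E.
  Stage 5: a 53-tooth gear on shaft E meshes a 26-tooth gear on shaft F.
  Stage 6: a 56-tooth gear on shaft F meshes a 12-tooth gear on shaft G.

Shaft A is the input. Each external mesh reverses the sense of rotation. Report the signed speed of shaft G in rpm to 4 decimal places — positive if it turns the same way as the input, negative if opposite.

+4768.8090 rpm (same as input, |ω| = 4768.8090 rpm)

Stage 1 [40T→86T]: ω = 1118.0000×40/86 = 520.0000 rpm, dir flips to −; running = −520.0000
Stage 2 [95T→95T]: ω = 520.0000×95/95 = 520.0000 rpm, dir flips to +; running = +520.0000
Stage 3 [66T→50T]: ω = 520.0000×66/50 = 686.4000 rpm, dir flips to −; running = −686.4000
Stage 4 [65T→89T]: ω = 686.4000×65/89 = 501.3034 rpm, dir flips to +; running = +501.3034
Stage 5 [53T→26T]: ω = 501.3034×53/26 = 1021.8876 rpm, dir flips to −; running = −1021.8876
Stage 6 [56T→12T]: ω = 1021.8876×56/12 = 4768.8090 rpm, dir flips to +; running = +4768.8090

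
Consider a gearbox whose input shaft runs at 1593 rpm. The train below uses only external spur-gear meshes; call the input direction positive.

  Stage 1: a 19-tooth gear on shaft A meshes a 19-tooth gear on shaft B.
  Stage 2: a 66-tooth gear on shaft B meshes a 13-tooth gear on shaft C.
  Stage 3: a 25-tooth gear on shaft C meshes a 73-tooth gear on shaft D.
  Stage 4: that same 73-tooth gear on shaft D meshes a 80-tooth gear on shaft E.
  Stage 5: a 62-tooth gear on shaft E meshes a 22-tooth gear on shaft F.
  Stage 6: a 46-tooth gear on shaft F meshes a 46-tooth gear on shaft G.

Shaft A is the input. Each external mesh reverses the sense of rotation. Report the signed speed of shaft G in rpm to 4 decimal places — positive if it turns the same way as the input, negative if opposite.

Stage 1 [19T→19T]: ω = 1593.0000×19/19 = 1593.0000 rpm, dir flips to −; running = −1593.0000
Stage 2 [66T→13T]: ω = 1593.0000×66/13 = 8087.5385 rpm, dir flips to +; running = +8087.5385
Stage 3 [25T→73T]: ω = 8087.5385×25/73 = 2769.7050 rpm, dir flips to −; running = −2769.7050
Stage 4 [73T→80T]: ω = 2769.7050×73/80 = 2527.3558 rpm, dir flips to +; running = +2527.3558
Stage 5 [62T→22T]: ω = 2527.3558×62/22 = 7122.5481 rpm, dir flips to −; running = −7122.5481
Stage 6 [46T→46T]: ω = 7122.5481×46/46 = 7122.5481 rpm, dir flips to +; running = +7122.5481

+7122.5481 rpm (same as input, |ω| = 7122.5481 rpm)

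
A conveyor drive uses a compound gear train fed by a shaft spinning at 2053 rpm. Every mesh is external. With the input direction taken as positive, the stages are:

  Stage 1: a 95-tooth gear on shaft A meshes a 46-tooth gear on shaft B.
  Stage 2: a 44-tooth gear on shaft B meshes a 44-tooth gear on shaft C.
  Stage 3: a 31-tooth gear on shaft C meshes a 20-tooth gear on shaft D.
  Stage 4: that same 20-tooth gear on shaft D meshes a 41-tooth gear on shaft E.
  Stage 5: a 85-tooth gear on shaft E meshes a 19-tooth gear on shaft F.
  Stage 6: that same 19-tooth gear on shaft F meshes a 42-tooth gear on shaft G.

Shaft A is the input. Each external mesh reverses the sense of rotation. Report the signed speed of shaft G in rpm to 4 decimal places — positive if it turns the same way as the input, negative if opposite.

Stage 1 [95T→46T]: ω = 2053.0000×95/46 = 4239.8913 rpm, dir flips to −; running = −4239.8913
Stage 2 [44T→44T]: ω = 4239.8913×44/44 = 4239.8913 rpm, dir flips to +; running = +4239.8913
Stage 3 [31T→20T]: ω = 4239.8913×31/20 = 6571.8315 rpm, dir flips to −; running = −6571.8315
Stage 4 [20T→41T]: ω = 6571.8315×20/41 = 3205.7715 rpm, dir flips to +; running = +3205.7715
Stage 5 [85T→19T]: ω = 3205.7715×85/19 = 14341.6092 rpm, dir flips to −; running = −14341.6092
Stage 6 [19T→42T]: ω = 14341.6092×19/42 = 6487.8708 rpm, dir flips to +; running = +6487.8708

+6487.8708 rpm (same as input, |ω| = 6487.8708 rpm)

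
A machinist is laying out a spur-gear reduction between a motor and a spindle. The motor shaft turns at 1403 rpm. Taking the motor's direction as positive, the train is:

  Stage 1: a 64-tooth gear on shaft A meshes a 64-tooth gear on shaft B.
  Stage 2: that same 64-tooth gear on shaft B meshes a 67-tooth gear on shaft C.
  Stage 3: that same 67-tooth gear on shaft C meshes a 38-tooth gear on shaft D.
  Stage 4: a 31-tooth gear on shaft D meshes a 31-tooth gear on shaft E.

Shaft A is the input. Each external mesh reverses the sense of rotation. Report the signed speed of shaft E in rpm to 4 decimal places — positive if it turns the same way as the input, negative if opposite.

+2362.9474 rpm (same as input, |ω| = 2362.9474 rpm)

Stage 1 [64T→64T]: ω = 1403.0000×64/64 = 1403.0000 rpm, dir flips to −; running = −1403.0000
Stage 2 [64T→67T]: ω = 1403.0000×64/67 = 1340.1791 rpm, dir flips to +; running = +1340.1791
Stage 3 [67T→38T]: ω = 1340.1791×67/38 = 2362.9474 rpm, dir flips to −; running = −2362.9474
Stage 4 [31T→31T]: ω = 2362.9474×31/31 = 2362.9474 rpm, dir flips to +; running = +2362.9474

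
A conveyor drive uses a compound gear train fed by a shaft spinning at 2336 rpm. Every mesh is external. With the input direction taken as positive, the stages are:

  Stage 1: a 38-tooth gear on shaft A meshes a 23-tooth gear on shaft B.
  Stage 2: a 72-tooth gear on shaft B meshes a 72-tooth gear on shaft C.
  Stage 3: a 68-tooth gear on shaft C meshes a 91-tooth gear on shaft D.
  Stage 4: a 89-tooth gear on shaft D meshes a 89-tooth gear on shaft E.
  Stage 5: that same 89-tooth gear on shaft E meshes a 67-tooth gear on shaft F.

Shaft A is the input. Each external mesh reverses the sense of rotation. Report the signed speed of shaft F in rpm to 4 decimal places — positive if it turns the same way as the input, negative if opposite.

-3830.9927 rpm (opposite to input, |ω| = 3830.9927 rpm)

Stage 1 [38T→23T]: ω = 2336.0000×38/23 = 3859.4783 rpm, dir flips to −; running = −3859.4783
Stage 2 [72T→72T]: ω = 3859.4783×72/72 = 3859.4783 rpm, dir flips to +; running = +3859.4783
Stage 3 [68T→91T]: ω = 3859.4783×68/91 = 2884.0057 rpm, dir flips to −; running = −2884.0057
Stage 4 [89T→89T]: ω = 2884.0057×89/89 = 2884.0057 rpm, dir flips to +; running = +2884.0057
Stage 5 [89T→67T]: ω = 2884.0057×89/67 = 3830.9927 rpm, dir flips to −; running = −3830.9927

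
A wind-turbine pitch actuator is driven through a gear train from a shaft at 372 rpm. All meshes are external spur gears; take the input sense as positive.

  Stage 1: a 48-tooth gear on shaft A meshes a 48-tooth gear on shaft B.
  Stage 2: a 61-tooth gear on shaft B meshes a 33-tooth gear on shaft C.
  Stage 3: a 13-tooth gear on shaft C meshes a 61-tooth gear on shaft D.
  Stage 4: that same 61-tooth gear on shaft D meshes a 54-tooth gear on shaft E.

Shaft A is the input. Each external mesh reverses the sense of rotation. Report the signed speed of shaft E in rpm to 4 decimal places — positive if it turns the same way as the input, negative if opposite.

Stage 1 [48T→48T]: ω = 372.0000×48/48 = 372.0000 rpm, dir flips to −; running = −372.0000
Stage 2 [61T→33T]: ω = 372.0000×61/33 = 687.6364 rpm, dir flips to +; running = +687.6364
Stage 3 [13T→61T]: ω = 687.6364×13/61 = 146.5455 rpm, dir flips to −; running = −146.5455
Stage 4 [61T→54T]: ω = 146.5455×61/54 = 165.5421 rpm, dir flips to +; running = +165.5421

+165.5421 rpm (same as input, |ω| = 165.5421 rpm)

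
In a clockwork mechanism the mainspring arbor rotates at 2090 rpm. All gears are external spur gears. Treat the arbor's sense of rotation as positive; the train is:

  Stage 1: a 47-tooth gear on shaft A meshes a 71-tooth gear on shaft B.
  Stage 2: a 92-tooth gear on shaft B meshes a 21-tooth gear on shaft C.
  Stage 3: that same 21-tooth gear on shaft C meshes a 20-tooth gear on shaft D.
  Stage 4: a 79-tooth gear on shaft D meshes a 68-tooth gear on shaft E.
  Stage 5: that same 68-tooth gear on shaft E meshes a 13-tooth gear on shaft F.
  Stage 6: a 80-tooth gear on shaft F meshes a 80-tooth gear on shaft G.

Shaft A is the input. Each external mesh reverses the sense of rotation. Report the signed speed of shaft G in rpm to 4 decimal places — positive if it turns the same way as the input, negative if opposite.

Stage 1 [47T→71T]: ω = 2090.0000×47/71 = 1383.5211 rpm, dir flips to −; running = −1383.5211
Stage 2 [92T→21T]: ω = 1383.5211×92/21 = 6061.1402 rpm, dir flips to +; running = +6061.1402
Stage 3 [21T→20T]: ω = 6061.1402×21/20 = 6364.1972 rpm, dir flips to −; running = −6364.1972
Stage 4 [79T→68T]: ω = 6364.1972×79/68 = 7393.6997 rpm, dir flips to +; running = +7393.6997
Stage 5 [68T→13T]: ω = 7393.6997×68/13 = 38674.7367 rpm, dir flips to −; running = −38674.7367
Stage 6 [80T→80T]: ω = 38674.7367×80/80 = 38674.7367 rpm, dir flips to +; running = +38674.7367

+38674.7367 rpm (same as input, |ω| = 38674.7367 rpm)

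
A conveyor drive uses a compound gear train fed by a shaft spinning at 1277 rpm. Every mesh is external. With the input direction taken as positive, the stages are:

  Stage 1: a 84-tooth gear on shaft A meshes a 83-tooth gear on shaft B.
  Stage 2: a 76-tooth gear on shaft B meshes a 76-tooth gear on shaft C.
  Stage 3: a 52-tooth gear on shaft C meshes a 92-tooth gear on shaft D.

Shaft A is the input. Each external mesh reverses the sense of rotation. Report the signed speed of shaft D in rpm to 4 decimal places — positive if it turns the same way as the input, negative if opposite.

-730.4788 rpm (opposite to input, |ω| = 730.4788 rpm)

Stage 1 [84T→83T]: ω = 1277.0000×84/83 = 1292.3855 rpm, dir flips to −; running = −1292.3855
Stage 2 [76T→76T]: ω = 1292.3855×76/76 = 1292.3855 rpm, dir flips to +; running = +1292.3855
Stage 3 [52T→92T]: ω = 1292.3855×52/92 = 730.4788 rpm, dir flips to −; running = −730.4788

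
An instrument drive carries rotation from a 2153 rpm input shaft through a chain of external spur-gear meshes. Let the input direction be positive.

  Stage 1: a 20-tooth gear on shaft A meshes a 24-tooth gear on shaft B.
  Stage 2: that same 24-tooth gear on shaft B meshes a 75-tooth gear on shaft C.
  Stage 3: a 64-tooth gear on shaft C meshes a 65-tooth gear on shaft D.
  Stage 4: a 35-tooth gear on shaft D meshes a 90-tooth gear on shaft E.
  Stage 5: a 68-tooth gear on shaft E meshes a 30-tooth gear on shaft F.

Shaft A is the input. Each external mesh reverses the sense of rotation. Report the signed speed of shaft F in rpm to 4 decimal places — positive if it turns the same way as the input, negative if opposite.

-498.3019 rpm (opposite to input, |ω| = 498.3019 rpm)

Stage 1 [20T→24T]: ω = 2153.0000×20/24 = 1794.1667 rpm, dir flips to −; running = −1794.1667
Stage 2 [24T→75T]: ω = 1794.1667×24/75 = 574.1333 rpm, dir flips to +; running = +574.1333
Stage 3 [64T→65T]: ω = 574.1333×64/65 = 565.3005 rpm, dir flips to −; running = −565.3005
Stage 4 [35T→90T]: ω = 565.3005×35/90 = 219.8391 rpm, dir flips to +; running = +219.8391
Stage 5 [68T→30T]: ω = 219.8391×68/30 = 498.3019 rpm, dir flips to −; running = −498.3019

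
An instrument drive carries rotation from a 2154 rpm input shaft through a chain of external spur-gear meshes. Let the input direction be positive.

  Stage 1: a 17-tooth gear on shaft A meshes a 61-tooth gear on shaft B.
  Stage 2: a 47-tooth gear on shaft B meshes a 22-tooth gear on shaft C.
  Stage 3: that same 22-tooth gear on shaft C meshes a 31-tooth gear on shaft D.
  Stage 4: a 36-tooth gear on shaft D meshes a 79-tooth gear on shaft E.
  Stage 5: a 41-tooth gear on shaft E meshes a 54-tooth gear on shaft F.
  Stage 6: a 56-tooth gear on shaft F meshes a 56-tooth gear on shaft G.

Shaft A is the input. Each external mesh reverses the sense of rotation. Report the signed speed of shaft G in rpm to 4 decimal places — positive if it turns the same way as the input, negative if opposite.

Stage 1 [17T→61T]: ω = 2154.0000×17/61 = 600.2951 rpm, dir flips to −; running = −600.2951
Stage 2 [47T→22T]: ω = 600.2951×47/22 = 1282.4486 rpm, dir flips to +; running = +1282.4486
Stage 3 [22T→31T]: ω = 1282.4486×22/31 = 910.1248 rpm, dir flips to −; running = −910.1248
Stage 4 [36T→79T]: ω = 910.1248×36/79 = 414.7404 rpm, dir flips to +; running = +414.7404
Stage 5 [41T→54T]: ω = 414.7404×41/54 = 314.8955 rpm, dir flips to −; running = −314.8955
Stage 6 [56T→56T]: ω = 314.8955×56/56 = 314.8955 rpm, dir flips to +; running = +314.8955

+314.8955 rpm (same as input, |ω| = 314.8955 rpm)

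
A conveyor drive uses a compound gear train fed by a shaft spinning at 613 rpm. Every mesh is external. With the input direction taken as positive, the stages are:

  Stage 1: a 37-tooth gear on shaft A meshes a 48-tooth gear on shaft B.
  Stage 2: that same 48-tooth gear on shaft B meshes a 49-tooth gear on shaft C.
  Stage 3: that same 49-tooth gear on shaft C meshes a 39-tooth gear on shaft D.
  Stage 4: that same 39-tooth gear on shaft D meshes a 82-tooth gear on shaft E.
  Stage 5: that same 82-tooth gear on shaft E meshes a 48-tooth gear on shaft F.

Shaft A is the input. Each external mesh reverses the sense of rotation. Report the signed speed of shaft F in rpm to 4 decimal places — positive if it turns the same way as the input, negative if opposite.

-472.5208 rpm (opposite to input, |ω| = 472.5208 rpm)

Stage 1 [37T→48T]: ω = 613.0000×37/48 = 472.5208 rpm, dir flips to −; running = −472.5208
Stage 2 [48T→49T]: ω = 472.5208×48/49 = 462.8776 rpm, dir flips to +; running = +462.8776
Stage 3 [49T→39T]: ω = 462.8776×49/39 = 581.5641 rpm, dir flips to −; running = −581.5641
Stage 4 [39T→82T]: ω = 581.5641×39/82 = 276.5976 rpm, dir flips to +; running = +276.5976
Stage 5 [82T→48T]: ω = 276.5976×82/48 = 472.5208 rpm, dir flips to −; running = −472.5208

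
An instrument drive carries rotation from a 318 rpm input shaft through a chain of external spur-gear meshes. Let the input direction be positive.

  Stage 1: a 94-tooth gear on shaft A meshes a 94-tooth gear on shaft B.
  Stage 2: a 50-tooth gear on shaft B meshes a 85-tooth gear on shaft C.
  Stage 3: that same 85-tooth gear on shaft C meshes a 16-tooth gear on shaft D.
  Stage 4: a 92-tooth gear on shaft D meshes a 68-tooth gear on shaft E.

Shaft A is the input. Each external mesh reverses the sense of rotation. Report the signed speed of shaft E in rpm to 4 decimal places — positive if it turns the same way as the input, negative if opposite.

+1344.4853 rpm (same as input, |ω| = 1344.4853 rpm)

Stage 1 [94T→94T]: ω = 318.0000×94/94 = 318.0000 rpm, dir flips to −; running = −318.0000
Stage 2 [50T→85T]: ω = 318.0000×50/85 = 187.0588 rpm, dir flips to +; running = +187.0588
Stage 3 [85T→16T]: ω = 187.0588×85/16 = 993.7500 rpm, dir flips to −; running = −993.7500
Stage 4 [92T→68T]: ω = 993.7500×92/68 = 1344.4853 rpm, dir flips to +; running = +1344.4853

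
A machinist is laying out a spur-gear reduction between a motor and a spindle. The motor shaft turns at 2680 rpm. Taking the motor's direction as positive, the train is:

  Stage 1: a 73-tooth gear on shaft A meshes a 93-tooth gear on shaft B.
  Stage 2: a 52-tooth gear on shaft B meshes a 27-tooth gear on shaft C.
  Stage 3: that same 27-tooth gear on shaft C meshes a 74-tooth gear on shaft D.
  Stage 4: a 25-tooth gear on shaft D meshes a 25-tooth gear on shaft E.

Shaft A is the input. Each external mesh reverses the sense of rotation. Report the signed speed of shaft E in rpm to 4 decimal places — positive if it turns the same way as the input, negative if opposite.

Stage 1 [73T→93T]: ω = 2680.0000×73/93 = 2103.6559 rpm, dir flips to −; running = −2103.6559
Stage 2 [52T→27T]: ω = 2103.6559×52/27 = 4051.4855 rpm, dir flips to +; running = +4051.4855
Stage 3 [27T→74T]: ω = 4051.4855×27/74 = 1478.2447 rpm, dir flips to −; running = −1478.2447
Stage 4 [25T→25T]: ω = 1478.2447×25/25 = 1478.2447 rpm, dir flips to +; running = +1478.2447

+1478.2447 rpm (same as input, |ω| = 1478.2447 rpm)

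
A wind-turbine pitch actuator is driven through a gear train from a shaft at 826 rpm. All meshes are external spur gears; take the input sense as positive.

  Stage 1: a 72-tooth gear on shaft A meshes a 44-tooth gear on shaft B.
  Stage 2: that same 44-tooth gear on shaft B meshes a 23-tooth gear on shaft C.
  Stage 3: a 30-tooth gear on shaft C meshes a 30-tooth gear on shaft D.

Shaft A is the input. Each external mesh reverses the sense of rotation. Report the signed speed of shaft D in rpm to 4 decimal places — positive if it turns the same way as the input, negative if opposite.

Stage 1 [72T→44T]: ω = 826.0000×72/44 = 1351.6364 rpm, dir flips to −; running = −1351.6364
Stage 2 [44T→23T]: ω = 1351.6364×44/23 = 2585.7391 rpm, dir flips to +; running = +2585.7391
Stage 3 [30T→30T]: ω = 2585.7391×30/30 = 2585.7391 rpm, dir flips to −; running = −2585.7391

-2585.7391 rpm (opposite to input, |ω| = 2585.7391 rpm)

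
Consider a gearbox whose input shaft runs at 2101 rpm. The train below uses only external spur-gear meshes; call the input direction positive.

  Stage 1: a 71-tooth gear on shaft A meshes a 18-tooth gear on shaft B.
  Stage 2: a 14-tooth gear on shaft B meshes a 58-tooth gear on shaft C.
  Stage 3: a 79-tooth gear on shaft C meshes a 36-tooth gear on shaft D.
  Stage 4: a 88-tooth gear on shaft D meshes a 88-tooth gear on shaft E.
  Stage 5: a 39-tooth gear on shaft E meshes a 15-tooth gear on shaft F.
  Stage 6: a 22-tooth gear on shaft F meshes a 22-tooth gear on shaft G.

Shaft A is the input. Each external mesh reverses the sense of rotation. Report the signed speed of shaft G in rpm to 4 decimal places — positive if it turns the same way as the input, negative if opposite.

+11413.2644 rpm (same as input, |ω| = 11413.2644 rpm)

Stage 1 [71T→18T]: ω = 2101.0000×71/18 = 8287.2778 rpm, dir flips to −; running = −8287.2778
Stage 2 [14T→58T]: ω = 8287.2778×14/58 = 2000.3774 rpm, dir flips to +; running = +2000.3774
Stage 3 [79T→36T]: ω = 2000.3774×79/36 = 4389.7171 rpm, dir flips to −; running = −4389.7171
Stage 4 [88T→88T]: ω = 4389.7171×88/88 = 4389.7171 rpm, dir flips to +; running = +4389.7171
Stage 5 [39T→15T]: ω = 4389.7171×39/15 = 11413.2644 rpm, dir flips to −; running = −11413.2644
Stage 6 [22T→22T]: ω = 11413.2644×22/22 = 11413.2644 rpm, dir flips to +; running = +11413.2644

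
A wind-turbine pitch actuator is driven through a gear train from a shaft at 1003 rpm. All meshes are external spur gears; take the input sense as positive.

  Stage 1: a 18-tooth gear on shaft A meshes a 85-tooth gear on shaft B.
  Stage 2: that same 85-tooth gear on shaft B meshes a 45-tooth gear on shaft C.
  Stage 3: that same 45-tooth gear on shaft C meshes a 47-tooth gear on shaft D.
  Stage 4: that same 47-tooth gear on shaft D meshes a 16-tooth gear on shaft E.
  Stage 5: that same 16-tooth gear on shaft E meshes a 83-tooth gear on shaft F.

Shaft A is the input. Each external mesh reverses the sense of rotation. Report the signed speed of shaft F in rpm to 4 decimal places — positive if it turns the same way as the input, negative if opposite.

Stage 1 [18T→85T]: ω = 1003.0000×18/85 = 212.4000 rpm, dir flips to −; running = −212.4000
Stage 2 [85T→45T]: ω = 212.4000×85/45 = 401.2000 rpm, dir flips to +; running = +401.2000
Stage 3 [45T→47T]: ω = 401.2000×45/47 = 384.1277 rpm, dir flips to −; running = −384.1277
Stage 4 [47T→16T]: ω = 384.1277×47/16 = 1128.3750 rpm, dir flips to +; running = +1128.3750
Stage 5 [16T→83T]: ω = 1128.3750×16/83 = 217.5181 rpm, dir flips to −; running = −217.5181

-217.5181 rpm (opposite to input, |ω| = 217.5181 rpm)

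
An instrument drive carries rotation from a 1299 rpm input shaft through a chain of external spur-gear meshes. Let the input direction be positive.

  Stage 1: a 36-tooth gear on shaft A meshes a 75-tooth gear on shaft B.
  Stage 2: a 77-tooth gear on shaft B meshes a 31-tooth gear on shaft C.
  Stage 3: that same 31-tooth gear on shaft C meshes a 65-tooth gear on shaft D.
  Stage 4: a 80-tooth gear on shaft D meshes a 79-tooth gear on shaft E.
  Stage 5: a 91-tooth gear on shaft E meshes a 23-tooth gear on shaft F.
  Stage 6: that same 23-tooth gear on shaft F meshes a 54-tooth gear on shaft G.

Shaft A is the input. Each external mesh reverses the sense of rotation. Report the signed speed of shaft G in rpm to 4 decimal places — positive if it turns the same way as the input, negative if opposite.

+1260.4868 rpm (same as input, |ω| = 1260.4868 rpm)

Stage 1 [36T→75T]: ω = 1299.0000×36/75 = 623.5200 rpm, dir flips to −; running = −623.5200
Stage 2 [77T→31T]: ω = 623.5200×77/31 = 1548.7432 rpm, dir flips to +; running = +1548.7432
Stage 3 [31T→65T]: ω = 1548.7432×31/65 = 738.6314 rpm, dir flips to −; running = −738.6314
Stage 4 [80T→79T]: ω = 738.6314×80/79 = 747.9811 rpm, dir flips to +; running = +747.9811
Stage 5 [91T→23T]: ω = 747.9811×91/23 = 2959.4037 rpm, dir flips to −; running = −2959.4037
Stage 6 [23T→54T]: ω = 2959.4037×23/54 = 1260.4868 rpm, dir flips to +; running = +1260.4868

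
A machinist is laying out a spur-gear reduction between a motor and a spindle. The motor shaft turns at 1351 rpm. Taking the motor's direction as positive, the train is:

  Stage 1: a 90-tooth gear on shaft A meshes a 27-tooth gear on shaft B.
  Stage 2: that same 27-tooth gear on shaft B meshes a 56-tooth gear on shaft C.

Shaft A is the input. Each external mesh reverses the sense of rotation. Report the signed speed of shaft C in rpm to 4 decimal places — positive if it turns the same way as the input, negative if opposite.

+2171.2500 rpm (same as input, |ω| = 2171.2500 rpm)

Stage 1 [90T→27T]: ω = 1351.0000×90/27 = 4503.3333 rpm, dir flips to −; running = −4503.3333
Stage 2 [27T→56T]: ω = 4503.3333×27/56 = 2171.2500 rpm, dir flips to +; running = +2171.2500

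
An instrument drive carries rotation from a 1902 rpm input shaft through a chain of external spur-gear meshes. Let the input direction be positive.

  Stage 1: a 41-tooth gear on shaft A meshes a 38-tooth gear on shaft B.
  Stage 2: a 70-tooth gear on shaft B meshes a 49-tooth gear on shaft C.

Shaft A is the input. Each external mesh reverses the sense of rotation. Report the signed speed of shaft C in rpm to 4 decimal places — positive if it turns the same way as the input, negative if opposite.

Stage 1 [41T→38T]: ω = 1902.0000×41/38 = 2052.1579 rpm, dir flips to −; running = −2052.1579
Stage 2 [70T→49T]: ω = 2052.1579×70/49 = 2931.6541 rpm, dir flips to +; running = +2931.6541

+2931.6541 rpm (same as input, |ω| = 2931.6541 rpm)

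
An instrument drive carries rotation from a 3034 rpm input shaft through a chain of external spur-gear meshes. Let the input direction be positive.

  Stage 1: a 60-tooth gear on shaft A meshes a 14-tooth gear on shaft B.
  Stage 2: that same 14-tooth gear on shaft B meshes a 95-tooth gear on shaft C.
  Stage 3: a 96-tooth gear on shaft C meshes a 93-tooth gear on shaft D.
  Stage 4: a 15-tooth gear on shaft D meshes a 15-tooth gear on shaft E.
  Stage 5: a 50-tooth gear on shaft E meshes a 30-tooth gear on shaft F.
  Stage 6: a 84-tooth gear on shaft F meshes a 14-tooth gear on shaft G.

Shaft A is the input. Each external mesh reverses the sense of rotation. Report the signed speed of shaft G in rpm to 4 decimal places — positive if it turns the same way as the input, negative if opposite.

Stage 1 [60T→14T]: ω = 3034.0000×60/14 = 13002.8571 rpm, dir flips to −; running = −13002.8571
Stage 2 [14T→95T]: ω = 13002.8571×14/95 = 1916.2105 rpm, dir flips to +; running = +1916.2105
Stage 3 [96T→93T]: ω = 1916.2105×96/93 = 1978.0238 rpm, dir flips to −; running = −1978.0238
Stage 4 [15T→15T]: ω = 1978.0238×15/15 = 1978.0238 rpm, dir flips to +; running = +1978.0238
Stage 5 [50T→30T]: ω = 1978.0238×50/30 = 3296.7063 rpm, dir flips to −; running = −3296.7063
Stage 6 [84T→14T]: ω = 3296.7063×84/14 = 19780.2377 rpm, dir flips to +; running = +19780.2377

+19780.2377 rpm (same as input, |ω| = 19780.2377 rpm)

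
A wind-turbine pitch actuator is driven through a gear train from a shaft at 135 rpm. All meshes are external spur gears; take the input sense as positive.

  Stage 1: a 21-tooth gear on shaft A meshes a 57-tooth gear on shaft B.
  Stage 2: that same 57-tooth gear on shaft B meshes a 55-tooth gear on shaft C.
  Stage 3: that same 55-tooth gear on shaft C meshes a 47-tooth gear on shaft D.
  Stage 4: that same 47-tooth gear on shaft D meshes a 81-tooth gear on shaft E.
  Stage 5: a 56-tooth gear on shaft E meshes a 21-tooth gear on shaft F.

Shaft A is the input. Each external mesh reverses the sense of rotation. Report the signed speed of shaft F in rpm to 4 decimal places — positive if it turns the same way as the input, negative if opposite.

-93.3333 rpm (opposite to input, |ω| = 93.3333 rpm)

Stage 1 [21T→57T]: ω = 135.0000×21/57 = 49.7368 rpm, dir flips to −; running = −49.7368
Stage 2 [57T→55T]: ω = 49.7368×57/55 = 51.5455 rpm, dir flips to +; running = +51.5455
Stage 3 [55T→47T]: ω = 51.5455×55/47 = 60.3191 rpm, dir flips to −; running = −60.3191
Stage 4 [47T→81T]: ω = 60.3191×47/81 = 35.0000 rpm, dir flips to +; running = +35.0000
Stage 5 [56T→21T]: ω = 35.0000×56/21 = 93.3333 rpm, dir flips to −; running = −93.3333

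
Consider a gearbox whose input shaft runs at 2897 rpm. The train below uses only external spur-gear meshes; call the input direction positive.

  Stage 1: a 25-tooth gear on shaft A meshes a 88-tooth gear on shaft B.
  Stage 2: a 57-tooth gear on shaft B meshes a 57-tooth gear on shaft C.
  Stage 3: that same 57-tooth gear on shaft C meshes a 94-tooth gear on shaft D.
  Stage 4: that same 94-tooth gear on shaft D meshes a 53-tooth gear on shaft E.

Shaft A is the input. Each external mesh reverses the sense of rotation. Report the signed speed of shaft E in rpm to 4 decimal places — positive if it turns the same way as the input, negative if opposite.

+885.1254 rpm (same as input, |ω| = 885.1254 rpm)

Stage 1 [25T→88T]: ω = 2897.0000×25/88 = 823.0114 rpm, dir flips to −; running = −823.0114
Stage 2 [57T→57T]: ω = 823.0114×57/57 = 823.0114 rpm, dir flips to +; running = +823.0114
Stage 3 [57T→94T]: ω = 823.0114×57/94 = 499.0601 rpm, dir flips to −; running = −499.0601
Stage 4 [94T→53T]: ω = 499.0601×94/53 = 885.1254 rpm, dir flips to +; running = +885.1254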